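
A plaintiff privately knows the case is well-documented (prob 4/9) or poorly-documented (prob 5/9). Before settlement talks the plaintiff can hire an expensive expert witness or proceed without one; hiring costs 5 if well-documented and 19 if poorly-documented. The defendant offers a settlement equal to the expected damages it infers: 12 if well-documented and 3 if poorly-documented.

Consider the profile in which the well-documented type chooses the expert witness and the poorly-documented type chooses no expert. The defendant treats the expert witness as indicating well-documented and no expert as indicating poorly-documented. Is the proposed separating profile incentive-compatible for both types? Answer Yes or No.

Yes

Under these beliefs, the expert witness earns settlement 12 and no expert earns settlement 3.
well-documented: the expert witness nets 12 − 5 = 7; no expert nets 3. well-documented prefers the expert witness.
poorly-documented: the expert witness nets 12 − 19 = -7; no expert nets 3. poorly-documented prefers no expert.
Neither type deviates, so the separating profile is an equilibrium.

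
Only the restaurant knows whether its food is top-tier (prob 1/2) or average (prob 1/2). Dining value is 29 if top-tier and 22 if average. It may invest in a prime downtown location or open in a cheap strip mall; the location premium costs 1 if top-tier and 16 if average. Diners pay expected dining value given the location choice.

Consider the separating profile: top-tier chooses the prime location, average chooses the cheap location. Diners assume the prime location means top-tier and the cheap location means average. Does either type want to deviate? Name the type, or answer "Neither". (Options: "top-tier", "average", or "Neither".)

Neither

The prime location pays 29; the cheap location pays 22.
top-tier: assigned the prime location, nets 29 − 1 = 28; deviating to the cheap location nets 22.
average: assigned the cheap location, nets 22; deviating to the prime location nets 29 − 16 = 13.
Both types strictly prefer their assigned action; no profitable deviation.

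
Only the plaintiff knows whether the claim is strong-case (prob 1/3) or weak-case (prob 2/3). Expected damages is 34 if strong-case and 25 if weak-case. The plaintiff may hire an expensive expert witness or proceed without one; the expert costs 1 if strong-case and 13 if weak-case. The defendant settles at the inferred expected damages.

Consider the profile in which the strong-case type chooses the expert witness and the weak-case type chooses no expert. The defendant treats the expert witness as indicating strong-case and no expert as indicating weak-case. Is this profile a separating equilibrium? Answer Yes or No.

Yes

Under these beliefs, the expert witness earns settlement 34 and no expert earns settlement 25.
strong-case: the expert witness nets 34 − 1 = 33; no expert nets 25. strong-case prefers the expert witness.
weak-case: the expert witness nets 34 − 13 = 21; no expert nets 25. weak-case prefers no expert.
Neither type deviates, so the separating profile is an equilibrium.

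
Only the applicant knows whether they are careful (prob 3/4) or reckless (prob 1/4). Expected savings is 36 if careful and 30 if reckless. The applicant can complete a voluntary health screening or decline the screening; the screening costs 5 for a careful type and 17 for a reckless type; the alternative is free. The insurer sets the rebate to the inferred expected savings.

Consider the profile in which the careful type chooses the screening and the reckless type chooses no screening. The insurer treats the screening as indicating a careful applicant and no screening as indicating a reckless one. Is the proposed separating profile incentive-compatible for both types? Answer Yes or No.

Yes

Under these beliefs, the screening earns rebate 36 and no screening earns rebate 30.
careful: the screening nets 36 − 5 = 31; no screening nets 30. careful prefers the screening.
reckless: the screening nets 36 − 17 = 19; no screening nets 30. reckless prefers no screening.
Neither type deviates, so the separating profile is an equilibrium.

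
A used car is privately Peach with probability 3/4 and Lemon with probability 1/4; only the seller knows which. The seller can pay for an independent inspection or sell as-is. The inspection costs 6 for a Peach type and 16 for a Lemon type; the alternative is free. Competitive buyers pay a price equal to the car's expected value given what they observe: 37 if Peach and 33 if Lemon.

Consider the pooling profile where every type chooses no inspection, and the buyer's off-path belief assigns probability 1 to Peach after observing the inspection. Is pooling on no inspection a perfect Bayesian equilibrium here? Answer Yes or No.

Yes

On path, the buyer holds the prior and pays 3/4·37 + 1/4·33 = 36. Off path (the inspection), believing Peach, it pays 37.
Peach: no inspection nets 36; the inspection nets 37 − 6 = 31. Peach stays.
Lemon: no inspection nets 36; the inspection nets 37 − 16 = 21. Lemon stays.
No type deviates, so pooling is sustained.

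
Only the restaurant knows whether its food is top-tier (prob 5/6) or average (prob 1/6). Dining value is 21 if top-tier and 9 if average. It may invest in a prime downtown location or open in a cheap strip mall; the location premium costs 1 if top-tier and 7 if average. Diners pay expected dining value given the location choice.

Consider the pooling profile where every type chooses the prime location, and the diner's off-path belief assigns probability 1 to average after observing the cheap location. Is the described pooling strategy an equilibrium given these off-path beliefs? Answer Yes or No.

On path, the diner holds the prior and pays 5/6·21 + 1/6·9 = 19. Off path (the cheap location), believing average, it pays 9.
top-tier: the prime location nets 19 − 1 = 18; the cheap location nets 9. top-tier stays.
average: the prime location nets 19 − 7 = 12; the cheap location nets 9. average stays.
No type deviates, so pooling is sustained.

Yes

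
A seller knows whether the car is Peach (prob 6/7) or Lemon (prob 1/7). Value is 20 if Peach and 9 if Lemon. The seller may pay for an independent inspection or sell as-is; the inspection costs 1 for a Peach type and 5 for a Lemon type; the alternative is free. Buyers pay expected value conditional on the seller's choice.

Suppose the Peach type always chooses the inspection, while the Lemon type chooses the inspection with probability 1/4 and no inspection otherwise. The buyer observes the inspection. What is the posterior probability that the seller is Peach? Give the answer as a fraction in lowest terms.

24/25

P(the inspection) = (6/7)·1 + (1/7)·(1/4) = 25/28.
By Bayes' rule, P(Peach | the inspection) = (6/7) / (25/28) = 24/25.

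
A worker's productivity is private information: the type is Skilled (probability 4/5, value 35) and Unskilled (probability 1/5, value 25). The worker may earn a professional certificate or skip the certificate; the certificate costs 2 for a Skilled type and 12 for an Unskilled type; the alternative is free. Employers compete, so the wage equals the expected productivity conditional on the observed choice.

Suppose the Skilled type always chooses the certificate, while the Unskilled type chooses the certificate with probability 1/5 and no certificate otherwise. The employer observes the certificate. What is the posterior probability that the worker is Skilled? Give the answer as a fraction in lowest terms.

20/21

P(the certificate) = (4/5)·1 + (1/5)·(1/5) = 21/25.
By Bayes' rule, P(Skilled | the certificate) = (4/5) / (21/25) = 20/21.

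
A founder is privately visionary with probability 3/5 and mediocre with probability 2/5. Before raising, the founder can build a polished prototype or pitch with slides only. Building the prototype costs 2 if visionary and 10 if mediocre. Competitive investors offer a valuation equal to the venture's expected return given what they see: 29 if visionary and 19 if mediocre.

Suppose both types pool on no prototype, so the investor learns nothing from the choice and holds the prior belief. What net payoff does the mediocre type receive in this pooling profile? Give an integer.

Pooled valuation = 3/5·29 + 2/5·19 = 25.
mediocre pays no cost for no prototype, so net payoff = 25.

25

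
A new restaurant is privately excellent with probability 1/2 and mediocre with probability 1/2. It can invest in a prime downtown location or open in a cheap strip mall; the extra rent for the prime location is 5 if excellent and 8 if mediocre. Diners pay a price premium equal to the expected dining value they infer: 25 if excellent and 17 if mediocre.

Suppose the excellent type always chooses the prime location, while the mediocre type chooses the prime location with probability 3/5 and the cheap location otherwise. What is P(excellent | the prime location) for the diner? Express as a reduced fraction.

P(the prime location) = (1/2)·1 + (1/2)·(3/5) = 4/5.
By Bayes' rule, P(excellent | the prime location) = (1/2) / (4/5) = 5/8.

5/8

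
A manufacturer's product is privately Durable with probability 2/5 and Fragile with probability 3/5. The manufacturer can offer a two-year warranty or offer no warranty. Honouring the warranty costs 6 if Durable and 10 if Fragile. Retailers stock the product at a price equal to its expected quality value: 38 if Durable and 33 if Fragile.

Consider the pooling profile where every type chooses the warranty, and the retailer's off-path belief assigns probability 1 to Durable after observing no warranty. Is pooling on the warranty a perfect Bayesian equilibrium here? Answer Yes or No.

On path, the retailer holds the prior and pays 2/5·38 + 3/5·33 = 35. Off path (no warranty), believing Durable, it pays 38.
Durable: the warranty nets 35 − 6 = 29; no warranty nets 38. Durable would deviate.
Fragile: the warranty nets 35 − 10 = 25; no warranty nets 38. Fragile would deviate.
A type deviates, so pooling fails.

No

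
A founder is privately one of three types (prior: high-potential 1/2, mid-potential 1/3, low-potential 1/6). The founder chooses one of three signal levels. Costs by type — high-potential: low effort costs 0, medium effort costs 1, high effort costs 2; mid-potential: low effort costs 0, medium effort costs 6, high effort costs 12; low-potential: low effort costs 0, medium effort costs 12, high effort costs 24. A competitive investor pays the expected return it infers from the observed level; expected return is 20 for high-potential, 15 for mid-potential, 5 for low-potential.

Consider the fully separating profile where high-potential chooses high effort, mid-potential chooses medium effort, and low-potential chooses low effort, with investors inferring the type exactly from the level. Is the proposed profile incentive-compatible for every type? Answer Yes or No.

Separating valuations: high effort → 20, medium effort → 15, low effort → 5.
high-potential (assigned high effort): low effort: 5 − 0 = 5; medium effort: 15 − 1 = 14; high effort: 20 − 2 = 18. high-potential stays.
mid-potential (assigned medium effort): low effort: 5 − 0 = 5; medium effort: 15 − 6 = 9; high effort: 20 − 12 = 8. mid-potential stays.
low-potential (assigned low effort): low effort: 5 − 0 = 5; medium effort: 15 − 12 = 3; high effort: 20 − 24 = -4. low-potential stays.
Every type prefers its assigned level; separation holds.

Yes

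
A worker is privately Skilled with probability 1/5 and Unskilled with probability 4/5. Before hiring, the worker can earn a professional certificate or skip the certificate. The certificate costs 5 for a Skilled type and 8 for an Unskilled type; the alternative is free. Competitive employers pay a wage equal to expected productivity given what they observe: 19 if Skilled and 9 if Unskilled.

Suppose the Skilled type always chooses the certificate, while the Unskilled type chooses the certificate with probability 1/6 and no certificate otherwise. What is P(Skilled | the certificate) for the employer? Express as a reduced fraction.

P(the certificate) = (1/5)·1 + (4/5)·(1/6) = 1/3.
By Bayes' rule, P(Skilled | the certificate) = (1/5) / (1/3) = 3/5.

3/5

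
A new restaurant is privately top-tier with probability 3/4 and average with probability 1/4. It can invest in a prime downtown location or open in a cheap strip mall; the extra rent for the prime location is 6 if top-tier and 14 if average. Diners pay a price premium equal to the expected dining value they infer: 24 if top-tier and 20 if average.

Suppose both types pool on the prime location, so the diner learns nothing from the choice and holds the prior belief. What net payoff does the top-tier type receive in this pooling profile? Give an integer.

17

Pooled price premium = 3/4·24 + 1/4·20 = 23.
top-tier pays cost 6 for the prime location, so net payoff = 23 − 6 = 17.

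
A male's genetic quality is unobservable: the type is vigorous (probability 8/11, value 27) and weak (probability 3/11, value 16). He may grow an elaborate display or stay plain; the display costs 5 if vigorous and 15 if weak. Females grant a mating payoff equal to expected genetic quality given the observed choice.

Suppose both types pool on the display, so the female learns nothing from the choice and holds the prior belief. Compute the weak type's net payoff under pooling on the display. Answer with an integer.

9

Pooled mating payoff = 8/11·27 + 3/11·16 = 24.
weak pays cost 15 for the display, so net payoff = 24 − 15 = 9.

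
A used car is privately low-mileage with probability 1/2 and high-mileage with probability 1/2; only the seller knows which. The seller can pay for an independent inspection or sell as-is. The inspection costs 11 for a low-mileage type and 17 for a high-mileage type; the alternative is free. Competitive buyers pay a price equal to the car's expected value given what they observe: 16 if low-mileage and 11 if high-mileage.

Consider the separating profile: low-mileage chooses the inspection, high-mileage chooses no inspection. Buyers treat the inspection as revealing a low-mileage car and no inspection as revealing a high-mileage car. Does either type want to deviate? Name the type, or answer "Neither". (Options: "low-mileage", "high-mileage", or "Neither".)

low-mileage

The inspection pays 16; no inspection pays 11.
low-mileage: assigned the inspection, nets 16 − 11 = 5; deviating to no inspection nets 11.
high-mileage: assigned no inspection, nets 11; deviating to the inspection nets 16 − 17 = -1.
The low-mileage type gains 6 by deviating.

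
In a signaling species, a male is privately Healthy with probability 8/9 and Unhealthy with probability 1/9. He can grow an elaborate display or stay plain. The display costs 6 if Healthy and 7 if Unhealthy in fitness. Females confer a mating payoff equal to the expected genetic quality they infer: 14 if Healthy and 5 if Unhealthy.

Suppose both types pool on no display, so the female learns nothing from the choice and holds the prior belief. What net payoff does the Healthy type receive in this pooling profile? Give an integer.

Pooled mating payoff = 8/9·14 + 1/9·5 = 13.
Healthy pays no cost for no display, so net payoff = 13.

13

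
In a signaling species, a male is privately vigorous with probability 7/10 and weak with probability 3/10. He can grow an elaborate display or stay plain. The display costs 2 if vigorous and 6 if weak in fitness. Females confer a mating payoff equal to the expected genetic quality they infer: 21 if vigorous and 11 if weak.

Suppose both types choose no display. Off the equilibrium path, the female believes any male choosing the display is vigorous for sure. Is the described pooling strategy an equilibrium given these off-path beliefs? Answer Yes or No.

On path, the female holds the prior and pays 7/10·21 + 3/10·11 = 18. Off path (the display), believing vigorous, it pays 21.
vigorous: no display nets 18; the display nets 21 − 2 = 19. vigorous would deviate.
weak: no display nets 18; the display nets 21 − 6 = 15. weak stays.
A type deviates, so pooling fails.

No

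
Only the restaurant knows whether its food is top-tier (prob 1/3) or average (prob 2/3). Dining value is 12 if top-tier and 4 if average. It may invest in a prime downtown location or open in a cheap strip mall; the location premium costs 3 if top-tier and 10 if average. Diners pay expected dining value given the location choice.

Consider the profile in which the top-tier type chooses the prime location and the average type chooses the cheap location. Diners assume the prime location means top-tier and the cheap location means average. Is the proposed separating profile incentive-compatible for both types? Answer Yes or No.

Yes

Under these beliefs, the prime location earns price premium 12 and the cheap location earns price premium 4.
top-tier: the prime location nets 12 − 3 = 9; the cheap location nets 4. top-tier prefers the prime location.
average: the prime location nets 12 − 10 = 2; the cheap location nets 4. average prefers the cheap location.
Neither type deviates, so the separating profile is an equilibrium.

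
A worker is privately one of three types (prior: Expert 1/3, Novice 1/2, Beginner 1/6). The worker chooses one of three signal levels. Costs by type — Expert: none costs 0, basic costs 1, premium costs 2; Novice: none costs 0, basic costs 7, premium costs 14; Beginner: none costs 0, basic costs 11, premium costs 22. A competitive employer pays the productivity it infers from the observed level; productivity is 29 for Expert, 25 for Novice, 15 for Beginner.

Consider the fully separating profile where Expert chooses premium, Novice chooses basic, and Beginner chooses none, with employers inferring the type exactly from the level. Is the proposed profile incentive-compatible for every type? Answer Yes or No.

Separating wages: premium → 29, basic → 25, none → 15.
Expert (assigned premium): none: 15 − 0 = 15; basic: 25 − 1 = 24; premium: 29 − 2 = 27. Expert stays.
Novice (assigned basic): none: 15 − 0 = 15; basic: 25 − 7 = 18; premium: 29 − 14 = 15. Novice stays.
Beginner (assigned none): none: 15 − 0 = 15; basic: 25 − 11 = 14; premium: 29 − 22 = 7. Beginner stays.
Every type prefers its assigned level; separation holds.

Yes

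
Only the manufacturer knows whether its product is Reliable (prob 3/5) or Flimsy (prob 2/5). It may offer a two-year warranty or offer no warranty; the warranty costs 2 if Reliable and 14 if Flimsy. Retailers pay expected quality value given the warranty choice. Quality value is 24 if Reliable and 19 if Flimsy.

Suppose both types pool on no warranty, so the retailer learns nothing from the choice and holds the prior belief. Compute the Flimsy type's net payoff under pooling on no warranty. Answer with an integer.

Pooled price = 3/5·24 + 2/5·19 = 22.
Flimsy pays no cost for no warranty, so net payoff = 22.

22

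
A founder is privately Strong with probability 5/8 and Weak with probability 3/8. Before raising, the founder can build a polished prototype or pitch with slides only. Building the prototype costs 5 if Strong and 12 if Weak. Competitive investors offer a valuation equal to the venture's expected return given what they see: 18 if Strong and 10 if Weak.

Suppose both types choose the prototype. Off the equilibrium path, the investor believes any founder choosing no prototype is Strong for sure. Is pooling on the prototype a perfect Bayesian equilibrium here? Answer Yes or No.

On path, the investor holds the prior and pays 5/8·18 + 3/8·10 = 15. Off path (no prototype), believing Strong, it pays 18.
Strong: the prototype nets 15 − 5 = 10; no prototype nets 18. Strong would deviate.
Weak: the prototype nets 15 − 12 = 3; no prototype nets 18. Weak would deviate.
A type deviates, so pooling fails.

No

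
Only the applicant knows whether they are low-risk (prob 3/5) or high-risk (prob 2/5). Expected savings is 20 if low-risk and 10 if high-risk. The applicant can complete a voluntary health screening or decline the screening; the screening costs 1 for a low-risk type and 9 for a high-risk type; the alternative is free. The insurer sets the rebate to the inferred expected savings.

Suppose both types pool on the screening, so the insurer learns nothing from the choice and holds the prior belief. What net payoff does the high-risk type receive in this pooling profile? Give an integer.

Pooled rebate = 3/5·20 + 2/5·10 = 16.
high-risk pays cost 9 for the screening, so net payoff = 16 − 9 = 7.

7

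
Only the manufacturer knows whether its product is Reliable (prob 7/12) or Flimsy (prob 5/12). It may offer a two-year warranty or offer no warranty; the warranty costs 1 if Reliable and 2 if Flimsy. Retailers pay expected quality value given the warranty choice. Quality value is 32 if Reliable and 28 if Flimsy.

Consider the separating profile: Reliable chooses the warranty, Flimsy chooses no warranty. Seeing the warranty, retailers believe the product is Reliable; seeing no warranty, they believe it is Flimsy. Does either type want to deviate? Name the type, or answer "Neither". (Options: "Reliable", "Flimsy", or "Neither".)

Flimsy

The warranty pays 32; no warranty pays 28.
Reliable: assigned the warranty, nets 32 − 1 = 31; deviating to no warranty nets 28.
Flimsy: assigned no warranty, nets 28; deviating to the warranty nets 32 − 2 = 30.
The Flimsy type gains 2 by deviating.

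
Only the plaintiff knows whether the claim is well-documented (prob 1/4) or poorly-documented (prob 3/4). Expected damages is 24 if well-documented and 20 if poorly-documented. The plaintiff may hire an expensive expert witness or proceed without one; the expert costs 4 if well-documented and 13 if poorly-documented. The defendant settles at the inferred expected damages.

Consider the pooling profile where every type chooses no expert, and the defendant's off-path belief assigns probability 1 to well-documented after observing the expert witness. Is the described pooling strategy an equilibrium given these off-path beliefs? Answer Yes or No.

Yes

On path, the defendant holds the prior and pays 1/4·24 + 3/4·20 = 21. Off path (the expert witness), believing well-documented, it pays 24.
well-documented: no expert nets 21; the expert witness nets 24 − 4 = 20. well-documented stays.
poorly-documented: no expert nets 21; the expert witness nets 24 − 13 = 11. poorly-documented stays.
No type deviates, so pooling is sustained.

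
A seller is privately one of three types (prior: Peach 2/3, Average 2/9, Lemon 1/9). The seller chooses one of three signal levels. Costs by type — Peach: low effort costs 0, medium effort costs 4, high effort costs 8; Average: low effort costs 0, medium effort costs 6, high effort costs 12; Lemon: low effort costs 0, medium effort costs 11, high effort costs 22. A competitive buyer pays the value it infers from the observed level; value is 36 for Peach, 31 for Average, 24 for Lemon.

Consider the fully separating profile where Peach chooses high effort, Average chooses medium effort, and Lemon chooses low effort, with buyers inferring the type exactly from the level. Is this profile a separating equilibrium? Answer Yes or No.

Yes

Separating prices: high effort → 36, medium effort → 31, low effort → 24.
Peach (assigned high effort): low effort: 24 − 0 = 24; medium effort: 31 − 4 = 27; high effort: 36 − 8 = 28. Peach stays.
Average (assigned medium effort): low effort: 24 − 0 = 24; medium effort: 31 − 6 = 25; high effort: 36 − 12 = 24. Average stays.
Lemon (assigned low effort): low effort: 24 − 0 = 24; medium effort: 31 − 11 = 20; high effort: 36 − 22 = 14. Lemon stays.
Every type prefers its assigned level; separation holds.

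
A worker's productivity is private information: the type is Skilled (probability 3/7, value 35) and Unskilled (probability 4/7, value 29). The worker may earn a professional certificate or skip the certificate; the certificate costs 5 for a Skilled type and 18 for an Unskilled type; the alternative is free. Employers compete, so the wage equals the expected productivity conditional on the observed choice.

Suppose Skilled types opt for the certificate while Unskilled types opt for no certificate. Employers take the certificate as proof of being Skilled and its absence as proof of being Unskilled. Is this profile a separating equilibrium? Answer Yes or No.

Under these beliefs, the certificate earns wage 35 and no certificate earns wage 29.
Skilled: the certificate nets 35 − 5 = 30; no certificate nets 29. Skilled prefers the certificate.
Unskilled: the certificate nets 35 − 18 = 17; no certificate nets 29. Unskilled prefers no certificate.
Neither type deviates, so the separating profile is an equilibrium.

Yes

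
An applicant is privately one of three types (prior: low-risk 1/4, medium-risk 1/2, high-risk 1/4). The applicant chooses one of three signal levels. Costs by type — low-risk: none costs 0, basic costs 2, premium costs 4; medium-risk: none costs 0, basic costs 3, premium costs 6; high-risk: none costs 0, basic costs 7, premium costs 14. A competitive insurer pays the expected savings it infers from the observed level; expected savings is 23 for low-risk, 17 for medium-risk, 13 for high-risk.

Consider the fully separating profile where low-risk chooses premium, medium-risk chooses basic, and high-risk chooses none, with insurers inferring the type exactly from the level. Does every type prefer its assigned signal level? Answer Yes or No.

Separating rebates: premium → 23, basic → 17, none → 13.
low-risk (assigned premium): none: 13 − 0 = 13; basic: 17 − 2 = 15; premium: 23 − 4 = 19. low-risk stays.
medium-risk (assigned basic): none: 13 − 0 = 13; basic: 17 − 3 = 14; premium: 23 − 6 = 17. medium-risk prefers premium.
high-risk (assigned none): none: 13 − 0 = 13; basic: 17 − 7 = 10; premium: 23 − 14 = 9. high-risk stays.
At least one type deviates; the separating profile fails.

No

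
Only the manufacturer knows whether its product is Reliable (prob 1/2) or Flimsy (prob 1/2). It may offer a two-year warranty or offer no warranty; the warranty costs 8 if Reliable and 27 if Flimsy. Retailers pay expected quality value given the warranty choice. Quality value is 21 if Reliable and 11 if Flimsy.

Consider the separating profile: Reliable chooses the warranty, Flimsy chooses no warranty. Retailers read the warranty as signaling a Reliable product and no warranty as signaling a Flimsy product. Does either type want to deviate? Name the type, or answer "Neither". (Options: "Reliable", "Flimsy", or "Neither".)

Neither

The warranty pays 21; no warranty pays 11.
Reliable: assigned the warranty, nets 21 − 8 = 13; deviating to no warranty nets 11.
Flimsy: assigned no warranty, nets 11; deviating to the warranty nets 21 − 27 = -6.
Both types strictly prefer their assigned action; no profitable deviation.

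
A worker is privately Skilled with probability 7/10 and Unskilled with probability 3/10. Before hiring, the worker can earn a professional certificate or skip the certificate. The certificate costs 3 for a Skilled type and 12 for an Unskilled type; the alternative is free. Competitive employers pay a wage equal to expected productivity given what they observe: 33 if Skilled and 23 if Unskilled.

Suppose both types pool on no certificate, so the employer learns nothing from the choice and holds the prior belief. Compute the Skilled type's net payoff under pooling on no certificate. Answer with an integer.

Pooled wage = 7/10·33 + 3/10·23 = 30.
Skilled pays no cost for no certificate, so net payoff = 30.

30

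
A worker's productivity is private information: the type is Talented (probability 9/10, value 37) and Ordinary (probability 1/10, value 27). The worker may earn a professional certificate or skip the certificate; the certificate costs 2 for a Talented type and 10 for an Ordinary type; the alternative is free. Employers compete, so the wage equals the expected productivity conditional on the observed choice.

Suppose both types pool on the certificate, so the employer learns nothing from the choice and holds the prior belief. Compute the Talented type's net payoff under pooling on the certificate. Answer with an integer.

34

Pooled wage = 9/10·37 + 1/10·27 = 36.
Talented pays cost 2 for the certificate, so net payoff = 36 − 2 = 34.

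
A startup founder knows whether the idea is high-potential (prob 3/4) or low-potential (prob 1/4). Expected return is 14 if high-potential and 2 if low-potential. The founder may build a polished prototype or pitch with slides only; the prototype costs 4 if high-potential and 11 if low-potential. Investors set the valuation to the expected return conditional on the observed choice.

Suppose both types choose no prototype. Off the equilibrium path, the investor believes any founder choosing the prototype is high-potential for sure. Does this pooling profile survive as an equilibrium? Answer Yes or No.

Yes

On path, the investor holds the prior and pays 3/4·14 + 1/4·2 = 11. Off path (the prototype), believing high-potential, it pays 14.
high-potential: no prototype nets 11; the prototype nets 14 − 4 = 10. high-potential stays.
low-potential: no prototype nets 11; the prototype nets 14 − 11 = 3. low-potential stays.
No type deviates, so pooling is sustained.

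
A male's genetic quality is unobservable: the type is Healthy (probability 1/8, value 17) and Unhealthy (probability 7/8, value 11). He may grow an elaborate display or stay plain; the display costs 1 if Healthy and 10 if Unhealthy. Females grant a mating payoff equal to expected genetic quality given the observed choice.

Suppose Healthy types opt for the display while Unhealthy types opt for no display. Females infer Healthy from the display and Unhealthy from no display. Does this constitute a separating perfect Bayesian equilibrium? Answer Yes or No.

Yes

Under these beliefs, the display earns mating payoff 17 and no display earns mating payoff 11.
Healthy: the display nets 17 − 1 = 16; no display nets 11. Healthy prefers the display.
Unhealthy: the display nets 17 − 10 = 7; no display nets 11. Unhealthy prefers no display.
Neither type deviates, so the separating profile is an equilibrium.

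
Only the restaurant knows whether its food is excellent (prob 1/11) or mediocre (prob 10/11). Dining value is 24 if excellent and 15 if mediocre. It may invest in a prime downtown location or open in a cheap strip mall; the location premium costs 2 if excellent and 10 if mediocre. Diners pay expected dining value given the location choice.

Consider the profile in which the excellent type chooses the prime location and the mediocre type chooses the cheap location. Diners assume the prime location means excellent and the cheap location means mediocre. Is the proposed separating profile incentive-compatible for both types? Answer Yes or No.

Yes

Under these beliefs, the prime location earns price premium 24 and the cheap location earns price premium 15.
excellent: the prime location nets 24 − 2 = 22; the cheap location nets 15. excellent prefers the prime location.
mediocre: the prime location nets 24 − 10 = 14; the cheap location nets 15. mediocre prefers the cheap location.
Neither type deviates, so the separating profile is an equilibrium.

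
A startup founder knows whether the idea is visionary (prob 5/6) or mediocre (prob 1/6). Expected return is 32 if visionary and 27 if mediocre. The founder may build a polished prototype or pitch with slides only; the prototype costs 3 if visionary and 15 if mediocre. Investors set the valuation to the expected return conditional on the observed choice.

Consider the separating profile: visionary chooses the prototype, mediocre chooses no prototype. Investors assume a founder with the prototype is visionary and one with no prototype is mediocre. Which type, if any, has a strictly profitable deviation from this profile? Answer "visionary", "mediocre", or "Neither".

Neither

The prototype pays 32; no prototype pays 27.
visionary: assigned the prototype, nets 32 − 3 = 29; deviating to no prototype nets 27.
mediocre: assigned no prototype, nets 27; deviating to the prototype nets 32 − 15 = 17.
Both types strictly prefer their assigned action; no profitable deviation.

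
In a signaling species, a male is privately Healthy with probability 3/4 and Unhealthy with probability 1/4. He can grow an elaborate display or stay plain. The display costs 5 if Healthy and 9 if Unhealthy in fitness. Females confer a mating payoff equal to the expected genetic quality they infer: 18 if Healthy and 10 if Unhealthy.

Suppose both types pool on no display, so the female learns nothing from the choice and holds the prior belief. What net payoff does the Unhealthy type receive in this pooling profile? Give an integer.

Pooled mating payoff = 3/4·18 + 1/4·10 = 16.
Unhealthy pays no cost for no display, so net payoff = 16.

16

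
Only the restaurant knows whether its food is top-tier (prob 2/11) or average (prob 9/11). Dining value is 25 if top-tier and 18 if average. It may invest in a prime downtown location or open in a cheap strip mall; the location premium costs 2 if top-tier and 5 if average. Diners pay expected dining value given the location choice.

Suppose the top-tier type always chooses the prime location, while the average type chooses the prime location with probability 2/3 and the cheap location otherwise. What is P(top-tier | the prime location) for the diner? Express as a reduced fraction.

P(the prime location) = (2/11)·1 + (9/11)·(2/3) = 8/11.
By Bayes' rule, P(top-tier | the prime location) = (2/11) / (8/11) = 1/4.

1/4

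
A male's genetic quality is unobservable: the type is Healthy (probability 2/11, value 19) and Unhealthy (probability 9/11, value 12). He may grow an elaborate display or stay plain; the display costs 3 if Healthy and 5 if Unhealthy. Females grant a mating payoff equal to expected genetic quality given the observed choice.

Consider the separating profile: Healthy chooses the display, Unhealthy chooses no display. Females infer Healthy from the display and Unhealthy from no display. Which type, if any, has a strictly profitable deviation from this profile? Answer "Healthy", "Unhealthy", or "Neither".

The display pays 19; no display pays 12.
Healthy: assigned the display, nets 19 − 3 = 16; deviating to no display nets 12.
Unhealthy: assigned no display, nets 12; deviating to the display nets 19 − 5 = 14.
The Unhealthy type gains 2 by deviating.

Unhealthy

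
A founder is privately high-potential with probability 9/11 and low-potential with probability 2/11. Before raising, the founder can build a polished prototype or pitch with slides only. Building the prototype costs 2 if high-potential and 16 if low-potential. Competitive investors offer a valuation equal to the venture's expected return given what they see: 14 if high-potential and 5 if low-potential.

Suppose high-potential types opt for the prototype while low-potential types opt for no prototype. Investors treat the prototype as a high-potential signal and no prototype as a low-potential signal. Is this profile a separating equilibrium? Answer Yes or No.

Yes

Under these beliefs, the prototype earns valuation 14 and no prototype earns valuation 5.
high-potential: the prototype nets 14 − 2 = 12; no prototype nets 5. high-potential prefers the prototype.
low-potential: the prototype nets 14 − 16 = -2; no prototype nets 5. low-potential prefers no prototype.
Neither type deviates, so the separating profile is an equilibrium.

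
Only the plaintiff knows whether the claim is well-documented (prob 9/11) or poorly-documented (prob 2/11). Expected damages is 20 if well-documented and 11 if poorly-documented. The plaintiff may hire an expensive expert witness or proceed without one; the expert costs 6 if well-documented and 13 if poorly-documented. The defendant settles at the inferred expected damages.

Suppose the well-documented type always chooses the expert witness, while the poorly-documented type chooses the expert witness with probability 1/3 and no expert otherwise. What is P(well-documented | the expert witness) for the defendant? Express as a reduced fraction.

P(the expert witness) = (9/11)·1 + (2/11)·(1/3) = 29/33.
By Bayes' rule, P(well-documented | the expert witness) = (9/11) / (29/33) = 27/29.

27/29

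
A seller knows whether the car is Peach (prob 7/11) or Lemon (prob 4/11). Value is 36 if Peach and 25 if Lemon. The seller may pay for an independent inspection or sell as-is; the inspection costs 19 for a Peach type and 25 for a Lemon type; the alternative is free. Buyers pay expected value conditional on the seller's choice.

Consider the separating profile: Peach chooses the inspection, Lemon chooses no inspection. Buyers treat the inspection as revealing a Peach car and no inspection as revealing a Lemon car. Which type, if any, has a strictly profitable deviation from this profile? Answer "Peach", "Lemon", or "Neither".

The inspection pays 36; no inspection pays 25.
Peach: assigned the inspection, nets 36 − 19 = 17; deviating to no inspection nets 25.
Lemon: assigned no inspection, nets 25; deviating to the inspection nets 36 − 25 = 11.
The Peach type gains 8 by deviating.

Peach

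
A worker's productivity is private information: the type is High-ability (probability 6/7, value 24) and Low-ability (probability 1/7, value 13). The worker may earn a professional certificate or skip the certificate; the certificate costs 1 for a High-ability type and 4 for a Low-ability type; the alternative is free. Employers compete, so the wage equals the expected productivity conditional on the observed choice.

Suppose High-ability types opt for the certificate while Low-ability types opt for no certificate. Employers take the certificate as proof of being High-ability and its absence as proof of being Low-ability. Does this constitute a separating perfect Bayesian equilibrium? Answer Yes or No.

Under these beliefs, the certificate earns wage 24 and no certificate earns wage 13.
High-ability: the certificate nets 24 − 1 = 23; no certificate nets 13. High-ability prefers the certificate.
Low-ability: the certificate nets 24 − 4 = 20; no certificate nets 13. Low-ability would deviate to the certificate.
Low-ability has a profitable deviation, so the profile is not an equilibrium.

No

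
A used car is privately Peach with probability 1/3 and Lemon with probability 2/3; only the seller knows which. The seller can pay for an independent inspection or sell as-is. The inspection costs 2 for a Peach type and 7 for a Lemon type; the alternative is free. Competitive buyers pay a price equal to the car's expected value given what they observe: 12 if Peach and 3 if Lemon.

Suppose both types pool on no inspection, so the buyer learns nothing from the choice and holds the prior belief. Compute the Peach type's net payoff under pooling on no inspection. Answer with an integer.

6

Pooled price = 1/3·12 + 2/3·3 = 6.
Peach pays no cost for no inspection, so net payoff = 6.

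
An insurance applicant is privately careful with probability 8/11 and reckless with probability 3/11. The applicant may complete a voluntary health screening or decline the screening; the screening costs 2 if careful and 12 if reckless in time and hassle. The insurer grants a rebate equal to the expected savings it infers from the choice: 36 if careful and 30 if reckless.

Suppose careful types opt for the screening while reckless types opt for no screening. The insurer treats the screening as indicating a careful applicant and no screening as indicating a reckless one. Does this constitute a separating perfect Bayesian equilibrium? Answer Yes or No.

Yes

Under these beliefs, the screening earns rebate 36 and no screening earns rebate 30.
careful: the screening nets 36 − 2 = 34; no screening nets 30. careful prefers the screening.
reckless: the screening nets 36 − 12 = 24; no screening nets 30. reckless prefers no screening.
Neither type deviates, so the separating profile is an equilibrium.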